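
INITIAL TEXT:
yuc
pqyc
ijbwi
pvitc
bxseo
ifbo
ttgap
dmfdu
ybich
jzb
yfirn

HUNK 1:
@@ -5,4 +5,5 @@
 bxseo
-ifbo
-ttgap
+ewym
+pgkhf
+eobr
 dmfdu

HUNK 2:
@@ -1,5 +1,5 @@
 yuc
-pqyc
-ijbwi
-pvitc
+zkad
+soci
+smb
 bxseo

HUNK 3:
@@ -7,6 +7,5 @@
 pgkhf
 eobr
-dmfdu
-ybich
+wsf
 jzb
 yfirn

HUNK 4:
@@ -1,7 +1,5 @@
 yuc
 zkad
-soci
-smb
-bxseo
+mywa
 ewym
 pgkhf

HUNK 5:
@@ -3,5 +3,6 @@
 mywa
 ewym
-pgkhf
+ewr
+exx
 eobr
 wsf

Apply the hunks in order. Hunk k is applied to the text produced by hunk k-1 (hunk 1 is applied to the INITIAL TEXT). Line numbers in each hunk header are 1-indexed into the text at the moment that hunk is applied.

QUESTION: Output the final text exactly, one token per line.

Hunk 1: at line 5 remove [ifbo,ttgap] add [ewym,pgkhf,eobr] -> 12 lines: yuc pqyc ijbwi pvitc bxseo ewym pgkhf eobr dmfdu ybich jzb yfirn
Hunk 2: at line 1 remove [pqyc,ijbwi,pvitc] add [zkad,soci,smb] -> 12 lines: yuc zkad soci smb bxseo ewym pgkhf eobr dmfdu ybich jzb yfirn
Hunk 3: at line 7 remove [dmfdu,ybich] add [wsf] -> 11 lines: yuc zkad soci smb bxseo ewym pgkhf eobr wsf jzb yfirn
Hunk 4: at line 1 remove [soci,smb,bxseo] add [mywa] -> 9 lines: yuc zkad mywa ewym pgkhf eobr wsf jzb yfirn
Hunk 5: at line 3 remove [pgkhf] add [ewr,exx] -> 10 lines: yuc zkad mywa ewym ewr exx eobr wsf jzb yfirn

Answer: yuc
zkad
mywa
ewym
ewr
exx
eobr
wsf
jzb
yfirn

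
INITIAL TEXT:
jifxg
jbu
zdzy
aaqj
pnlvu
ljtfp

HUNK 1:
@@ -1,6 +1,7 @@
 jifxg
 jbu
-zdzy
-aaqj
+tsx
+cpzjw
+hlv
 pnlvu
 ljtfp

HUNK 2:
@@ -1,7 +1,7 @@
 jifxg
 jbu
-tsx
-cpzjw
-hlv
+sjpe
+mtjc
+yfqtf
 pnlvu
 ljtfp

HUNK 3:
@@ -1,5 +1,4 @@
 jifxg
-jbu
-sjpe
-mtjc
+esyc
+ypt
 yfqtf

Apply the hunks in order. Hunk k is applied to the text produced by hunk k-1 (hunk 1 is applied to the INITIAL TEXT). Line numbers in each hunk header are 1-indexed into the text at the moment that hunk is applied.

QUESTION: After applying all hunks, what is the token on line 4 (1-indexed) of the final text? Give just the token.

Answer: yfqtf

Derivation:
Hunk 1: at line 1 remove [zdzy,aaqj] add [tsx,cpzjw,hlv] -> 7 lines: jifxg jbu tsx cpzjw hlv pnlvu ljtfp
Hunk 2: at line 1 remove [tsx,cpzjw,hlv] add [sjpe,mtjc,yfqtf] -> 7 lines: jifxg jbu sjpe mtjc yfqtf pnlvu ljtfp
Hunk 3: at line 1 remove [jbu,sjpe,mtjc] add [esyc,ypt] -> 6 lines: jifxg esyc ypt yfqtf pnlvu ljtfp
Final line 4: yfqtf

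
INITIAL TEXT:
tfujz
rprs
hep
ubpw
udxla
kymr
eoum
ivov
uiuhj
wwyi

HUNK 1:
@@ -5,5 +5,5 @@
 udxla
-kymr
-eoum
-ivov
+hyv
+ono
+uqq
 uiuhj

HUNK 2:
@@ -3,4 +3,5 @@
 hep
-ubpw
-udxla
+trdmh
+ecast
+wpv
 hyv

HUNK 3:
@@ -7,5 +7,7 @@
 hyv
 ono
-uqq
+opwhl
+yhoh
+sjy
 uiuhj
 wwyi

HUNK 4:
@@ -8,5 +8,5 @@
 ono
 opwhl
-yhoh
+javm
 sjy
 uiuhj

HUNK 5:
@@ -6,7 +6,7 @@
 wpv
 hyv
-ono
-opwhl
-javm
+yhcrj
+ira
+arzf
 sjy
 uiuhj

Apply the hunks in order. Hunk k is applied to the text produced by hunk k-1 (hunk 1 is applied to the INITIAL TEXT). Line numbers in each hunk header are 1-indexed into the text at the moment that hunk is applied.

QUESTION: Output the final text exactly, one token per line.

Hunk 1: at line 5 remove [kymr,eoum,ivov] add [hyv,ono,uqq] -> 10 lines: tfujz rprs hep ubpw udxla hyv ono uqq uiuhj wwyi
Hunk 2: at line 3 remove [ubpw,udxla] add [trdmh,ecast,wpv] -> 11 lines: tfujz rprs hep trdmh ecast wpv hyv ono uqq uiuhj wwyi
Hunk 3: at line 7 remove [uqq] add [opwhl,yhoh,sjy] -> 13 lines: tfujz rprs hep trdmh ecast wpv hyv ono opwhl yhoh sjy uiuhj wwyi
Hunk 4: at line 8 remove [yhoh] add [javm] -> 13 lines: tfujz rprs hep trdmh ecast wpv hyv ono opwhl javm sjy uiuhj wwyi
Hunk 5: at line 6 remove [ono,opwhl,javm] add [yhcrj,ira,arzf] -> 13 lines: tfujz rprs hep trdmh ecast wpv hyv yhcrj ira arzf sjy uiuhj wwyi

Answer: tfujz
rprs
hep
trdmh
ecast
wpv
hyv
yhcrj
ira
arzf
sjy
uiuhj
wwyi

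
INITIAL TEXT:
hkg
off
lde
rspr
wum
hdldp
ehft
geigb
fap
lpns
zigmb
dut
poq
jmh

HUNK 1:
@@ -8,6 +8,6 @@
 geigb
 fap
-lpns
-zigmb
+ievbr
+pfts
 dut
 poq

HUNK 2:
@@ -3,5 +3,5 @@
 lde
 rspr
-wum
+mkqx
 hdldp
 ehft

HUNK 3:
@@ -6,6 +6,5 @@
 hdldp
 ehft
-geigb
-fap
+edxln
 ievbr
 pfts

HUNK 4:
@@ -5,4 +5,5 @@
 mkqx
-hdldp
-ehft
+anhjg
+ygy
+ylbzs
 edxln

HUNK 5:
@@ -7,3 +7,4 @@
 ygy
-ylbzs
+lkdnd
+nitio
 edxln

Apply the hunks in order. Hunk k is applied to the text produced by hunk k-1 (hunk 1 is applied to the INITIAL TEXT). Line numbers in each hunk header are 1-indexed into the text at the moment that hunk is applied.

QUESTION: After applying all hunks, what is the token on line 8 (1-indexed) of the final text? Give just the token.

Hunk 1: at line 8 remove [lpns,zigmb] add [ievbr,pfts] -> 14 lines: hkg off lde rspr wum hdldp ehft geigb fap ievbr pfts dut poq jmh
Hunk 2: at line 3 remove [wum] add [mkqx] -> 14 lines: hkg off lde rspr mkqx hdldp ehft geigb fap ievbr pfts dut poq jmh
Hunk 3: at line 6 remove [geigb,fap] add [edxln] -> 13 lines: hkg off lde rspr mkqx hdldp ehft edxln ievbr pfts dut poq jmh
Hunk 4: at line 5 remove [hdldp,ehft] add [anhjg,ygy,ylbzs] -> 14 lines: hkg off lde rspr mkqx anhjg ygy ylbzs edxln ievbr pfts dut poq jmh
Hunk 5: at line 7 remove [ylbzs] add [lkdnd,nitio] -> 15 lines: hkg off lde rspr mkqx anhjg ygy lkdnd nitio edxln ievbr pfts dut poq jmh
Final line 8: lkdnd

Answer: lkdnd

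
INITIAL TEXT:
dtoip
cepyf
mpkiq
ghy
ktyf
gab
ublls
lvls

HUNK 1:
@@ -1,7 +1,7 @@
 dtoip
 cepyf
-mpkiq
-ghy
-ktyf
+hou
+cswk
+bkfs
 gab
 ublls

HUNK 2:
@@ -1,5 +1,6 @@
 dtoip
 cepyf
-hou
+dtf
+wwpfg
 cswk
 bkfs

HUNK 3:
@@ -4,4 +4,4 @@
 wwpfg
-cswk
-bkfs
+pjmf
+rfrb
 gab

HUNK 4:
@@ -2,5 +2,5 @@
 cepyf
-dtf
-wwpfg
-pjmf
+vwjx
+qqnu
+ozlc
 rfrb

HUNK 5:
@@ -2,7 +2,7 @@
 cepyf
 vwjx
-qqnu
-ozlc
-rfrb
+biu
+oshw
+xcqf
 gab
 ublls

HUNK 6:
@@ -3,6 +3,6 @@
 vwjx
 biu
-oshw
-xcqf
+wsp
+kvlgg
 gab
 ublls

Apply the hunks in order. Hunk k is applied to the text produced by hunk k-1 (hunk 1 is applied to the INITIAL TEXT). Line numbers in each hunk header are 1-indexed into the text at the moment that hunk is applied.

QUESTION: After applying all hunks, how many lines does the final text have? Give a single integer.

Answer: 9

Derivation:
Hunk 1: at line 1 remove [mpkiq,ghy,ktyf] add [hou,cswk,bkfs] -> 8 lines: dtoip cepyf hou cswk bkfs gab ublls lvls
Hunk 2: at line 1 remove [hou] add [dtf,wwpfg] -> 9 lines: dtoip cepyf dtf wwpfg cswk bkfs gab ublls lvls
Hunk 3: at line 4 remove [cswk,bkfs] add [pjmf,rfrb] -> 9 lines: dtoip cepyf dtf wwpfg pjmf rfrb gab ublls lvls
Hunk 4: at line 2 remove [dtf,wwpfg,pjmf] add [vwjx,qqnu,ozlc] -> 9 lines: dtoip cepyf vwjx qqnu ozlc rfrb gab ublls lvls
Hunk 5: at line 2 remove [qqnu,ozlc,rfrb] add [biu,oshw,xcqf] -> 9 lines: dtoip cepyf vwjx biu oshw xcqf gab ublls lvls
Hunk 6: at line 3 remove [oshw,xcqf] add [wsp,kvlgg] -> 9 lines: dtoip cepyf vwjx biu wsp kvlgg gab ublls lvls
Final line count: 9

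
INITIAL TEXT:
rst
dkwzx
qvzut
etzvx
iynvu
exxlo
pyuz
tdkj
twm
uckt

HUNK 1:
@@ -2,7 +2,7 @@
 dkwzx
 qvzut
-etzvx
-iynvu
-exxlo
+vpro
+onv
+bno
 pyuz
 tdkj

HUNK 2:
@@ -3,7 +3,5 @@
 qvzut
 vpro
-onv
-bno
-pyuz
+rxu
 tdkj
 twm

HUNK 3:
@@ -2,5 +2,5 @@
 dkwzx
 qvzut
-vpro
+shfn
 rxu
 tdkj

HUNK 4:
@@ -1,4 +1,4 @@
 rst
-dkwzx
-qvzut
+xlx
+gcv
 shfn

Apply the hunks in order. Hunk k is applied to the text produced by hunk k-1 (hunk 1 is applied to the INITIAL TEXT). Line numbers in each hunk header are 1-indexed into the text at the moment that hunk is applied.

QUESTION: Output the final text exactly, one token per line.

Hunk 1: at line 2 remove [etzvx,iynvu,exxlo] add [vpro,onv,bno] -> 10 lines: rst dkwzx qvzut vpro onv bno pyuz tdkj twm uckt
Hunk 2: at line 3 remove [onv,bno,pyuz] add [rxu] -> 8 lines: rst dkwzx qvzut vpro rxu tdkj twm uckt
Hunk 3: at line 2 remove [vpro] add [shfn] -> 8 lines: rst dkwzx qvzut shfn rxu tdkj twm uckt
Hunk 4: at line 1 remove [dkwzx,qvzut] add [xlx,gcv] -> 8 lines: rst xlx gcv shfn rxu tdkj twm uckt

Answer: rst
xlx
gcv
shfn
rxu
tdkj
twm
uckt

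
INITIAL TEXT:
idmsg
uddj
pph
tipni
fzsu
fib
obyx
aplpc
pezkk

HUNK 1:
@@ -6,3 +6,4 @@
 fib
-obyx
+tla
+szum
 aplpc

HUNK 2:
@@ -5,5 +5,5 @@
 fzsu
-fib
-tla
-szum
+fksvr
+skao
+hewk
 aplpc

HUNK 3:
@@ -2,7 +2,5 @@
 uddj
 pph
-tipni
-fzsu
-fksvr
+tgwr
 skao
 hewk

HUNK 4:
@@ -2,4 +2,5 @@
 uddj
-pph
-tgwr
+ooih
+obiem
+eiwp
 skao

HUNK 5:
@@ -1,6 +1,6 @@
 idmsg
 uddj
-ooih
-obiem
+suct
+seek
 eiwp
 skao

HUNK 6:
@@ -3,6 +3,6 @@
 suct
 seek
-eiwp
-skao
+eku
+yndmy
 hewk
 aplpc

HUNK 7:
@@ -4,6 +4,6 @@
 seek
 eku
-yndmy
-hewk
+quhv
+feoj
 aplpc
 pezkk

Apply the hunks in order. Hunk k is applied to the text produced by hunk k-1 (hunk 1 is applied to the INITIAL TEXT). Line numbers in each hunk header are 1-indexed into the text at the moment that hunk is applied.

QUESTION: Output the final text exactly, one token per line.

Answer: idmsg
uddj
suct
seek
eku
quhv
feoj
aplpc
pezkk

Derivation:
Hunk 1: at line 6 remove [obyx] add [tla,szum] -> 10 lines: idmsg uddj pph tipni fzsu fib tla szum aplpc pezkk
Hunk 2: at line 5 remove [fib,tla,szum] add [fksvr,skao,hewk] -> 10 lines: idmsg uddj pph tipni fzsu fksvr skao hewk aplpc pezkk
Hunk 3: at line 2 remove [tipni,fzsu,fksvr] add [tgwr] -> 8 lines: idmsg uddj pph tgwr skao hewk aplpc pezkk
Hunk 4: at line 2 remove [pph,tgwr] add [ooih,obiem,eiwp] -> 9 lines: idmsg uddj ooih obiem eiwp skao hewk aplpc pezkk
Hunk 5: at line 1 remove [ooih,obiem] add [suct,seek] -> 9 lines: idmsg uddj suct seek eiwp skao hewk aplpc pezkk
Hunk 6: at line 3 remove [eiwp,skao] add [eku,yndmy] -> 9 lines: idmsg uddj suct seek eku yndmy hewk aplpc pezkk
Hunk 7: at line 4 remove [yndmy,hewk] add [quhv,feoj] -> 9 lines: idmsg uddj suct seek eku quhv feoj aplpc pezkk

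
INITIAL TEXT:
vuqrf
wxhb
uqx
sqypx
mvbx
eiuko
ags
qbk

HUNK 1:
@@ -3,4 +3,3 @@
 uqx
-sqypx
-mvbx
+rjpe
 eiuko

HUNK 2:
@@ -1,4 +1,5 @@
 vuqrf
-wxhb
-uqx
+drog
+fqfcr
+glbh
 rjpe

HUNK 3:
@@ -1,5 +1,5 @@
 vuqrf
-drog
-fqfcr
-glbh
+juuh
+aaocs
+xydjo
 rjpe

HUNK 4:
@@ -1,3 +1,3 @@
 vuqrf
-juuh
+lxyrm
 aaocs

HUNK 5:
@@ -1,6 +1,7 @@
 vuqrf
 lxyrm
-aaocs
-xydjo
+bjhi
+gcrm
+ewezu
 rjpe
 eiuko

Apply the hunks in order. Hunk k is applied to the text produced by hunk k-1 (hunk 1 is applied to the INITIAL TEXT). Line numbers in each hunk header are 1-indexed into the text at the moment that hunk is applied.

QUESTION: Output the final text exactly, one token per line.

Answer: vuqrf
lxyrm
bjhi
gcrm
ewezu
rjpe
eiuko
ags
qbk

Derivation:
Hunk 1: at line 3 remove [sqypx,mvbx] add [rjpe] -> 7 lines: vuqrf wxhb uqx rjpe eiuko ags qbk
Hunk 2: at line 1 remove [wxhb,uqx] add [drog,fqfcr,glbh] -> 8 lines: vuqrf drog fqfcr glbh rjpe eiuko ags qbk
Hunk 3: at line 1 remove [drog,fqfcr,glbh] add [juuh,aaocs,xydjo] -> 8 lines: vuqrf juuh aaocs xydjo rjpe eiuko ags qbk
Hunk 4: at line 1 remove [juuh] add [lxyrm] -> 8 lines: vuqrf lxyrm aaocs xydjo rjpe eiuko ags qbk
Hunk 5: at line 1 remove [aaocs,xydjo] add [bjhi,gcrm,ewezu] -> 9 lines: vuqrf lxyrm bjhi gcrm ewezu rjpe eiuko ags qbk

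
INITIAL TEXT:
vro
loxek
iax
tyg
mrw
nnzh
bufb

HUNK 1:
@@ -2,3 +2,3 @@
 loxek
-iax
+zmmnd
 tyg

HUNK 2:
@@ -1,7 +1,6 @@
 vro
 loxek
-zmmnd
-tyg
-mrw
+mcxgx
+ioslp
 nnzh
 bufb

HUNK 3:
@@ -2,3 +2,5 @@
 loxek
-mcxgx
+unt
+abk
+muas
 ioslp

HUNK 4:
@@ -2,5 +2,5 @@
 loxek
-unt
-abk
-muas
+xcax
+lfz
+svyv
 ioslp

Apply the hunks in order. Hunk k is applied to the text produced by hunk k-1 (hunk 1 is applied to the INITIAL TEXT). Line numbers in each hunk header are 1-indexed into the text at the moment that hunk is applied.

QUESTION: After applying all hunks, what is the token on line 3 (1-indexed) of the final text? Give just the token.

Hunk 1: at line 2 remove [iax] add [zmmnd] -> 7 lines: vro loxek zmmnd tyg mrw nnzh bufb
Hunk 2: at line 1 remove [zmmnd,tyg,mrw] add [mcxgx,ioslp] -> 6 lines: vro loxek mcxgx ioslp nnzh bufb
Hunk 3: at line 2 remove [mcxgx] add [unt,abk,muas] -> 8 lines: vro loxek unt abk muas ioslp nnzh bufb
Hunk 4: at line 2 remove [unt,abk,muas] add [xcax,lfz,svyv] -> 8 lines: vro loxek xcax lfz svyv ioslp nnzh bufb
Final line 3: xcax

Answer: xcax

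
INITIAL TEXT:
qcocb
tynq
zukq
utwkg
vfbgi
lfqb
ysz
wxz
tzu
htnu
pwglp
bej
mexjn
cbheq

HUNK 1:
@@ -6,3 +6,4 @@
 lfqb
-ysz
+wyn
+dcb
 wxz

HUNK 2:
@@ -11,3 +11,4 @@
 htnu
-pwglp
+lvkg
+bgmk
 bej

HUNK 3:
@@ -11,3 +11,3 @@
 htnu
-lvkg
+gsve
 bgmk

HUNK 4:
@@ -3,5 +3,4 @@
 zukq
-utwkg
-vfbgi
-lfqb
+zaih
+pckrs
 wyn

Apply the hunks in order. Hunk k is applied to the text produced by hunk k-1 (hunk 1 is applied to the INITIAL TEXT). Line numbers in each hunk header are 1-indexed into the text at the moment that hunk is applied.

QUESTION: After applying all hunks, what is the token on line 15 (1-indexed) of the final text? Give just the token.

Answer: cbheq

Derivation:
Hunk 1: at line 6 remove [ysz] add [wyn,dcb] -> 15 lines: qcocb tynq zukq utwkg vfbgi lfqb wyn dcb wxz tzu htnu pwglp bej mexjn cbheq
Hunk 2: at line 11 remove [pwglp] add [lvkg,bgmk] -> 16 lines: qcocb tynq zukq utwkg vfbgi lfqb wyn dcb wxz tzu htnu lvkg bgmk bej mexjn cbheq
Hunk 3: at line 11 remove [lvkg] add [gsve] -> 16 lines: qcocb tynq zukq utwkg vfbgi lfqb wyn dcb wxz tzu htnu gsve bgmk bej mexjn cbheq
Hunk 4: at line 3 remove [utwkg,vfbgi,lfqb] add [zaih,pckrs] -> 15 lines: qcocb tynq zukq zaih pckrs wyn dcb wxz tzu htnu gsve bgmk bej mexjn cbheq
Final line 15: cbheq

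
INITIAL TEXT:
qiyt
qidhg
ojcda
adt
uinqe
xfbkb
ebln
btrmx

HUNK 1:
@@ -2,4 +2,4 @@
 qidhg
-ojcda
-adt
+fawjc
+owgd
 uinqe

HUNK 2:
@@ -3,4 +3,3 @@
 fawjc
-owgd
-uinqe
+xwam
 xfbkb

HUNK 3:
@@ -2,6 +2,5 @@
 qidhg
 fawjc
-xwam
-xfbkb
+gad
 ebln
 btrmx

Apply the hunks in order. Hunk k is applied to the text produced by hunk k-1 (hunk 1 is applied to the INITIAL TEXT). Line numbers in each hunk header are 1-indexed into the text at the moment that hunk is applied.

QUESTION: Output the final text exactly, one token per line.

Answer: qiyt
qidhg
fawjc
gad
ebln
btrmx

Derivation:
Hunk 1: at line 2 remove [ojcda,adt] add [fawjc,owgd] -> 8 lines: qiyt qidhg fawjc owgd uinqe xfbkb ebln btrmx
Hunk 2: at line 3 remove [owgd,uinqe] add [xwam] -> 7 lines: qiyt qidhg fawjc xwam xfbkb ebln btrmx
Hunk 3: at line 2 remove [xwam,xfbkb] add [gad] -> 6 lines: qiyt qidhg fawjc gad ebln btrmx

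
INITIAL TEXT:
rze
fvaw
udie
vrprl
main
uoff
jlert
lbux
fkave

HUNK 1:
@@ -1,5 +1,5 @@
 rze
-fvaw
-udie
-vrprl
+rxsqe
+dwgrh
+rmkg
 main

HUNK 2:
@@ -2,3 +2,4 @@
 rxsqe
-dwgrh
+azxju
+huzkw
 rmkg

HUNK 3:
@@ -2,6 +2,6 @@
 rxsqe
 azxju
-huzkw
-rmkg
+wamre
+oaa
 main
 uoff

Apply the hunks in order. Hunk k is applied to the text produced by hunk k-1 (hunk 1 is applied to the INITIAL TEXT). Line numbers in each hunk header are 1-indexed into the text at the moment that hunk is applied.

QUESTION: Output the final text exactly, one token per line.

Hunk 1: at line 1 remove [fvaw,udie,vrprl] add [rxsqe,dwgrh,rmkg] -> 9 lines: rze rxsqe dwgrh rmkg main uoff jlert lbux fkave
Hunk 2: at line 2 remove [dwgrh] add [azxju,huzkw] -> 10 lines: rze rxsqe azxju huzkw rmkg main uoff jlert lbux fkave
Hunk 3: at line 2 remove [huzkw,rmkg] add [wamre,oaa] -> 10 lines: rze rxsqe azxju wamre oaa main uoff jlert lbux fkave

Answer: rze
rxsqe
azxju
wamre
oaa
main
uoff
jlert
lbux
fkave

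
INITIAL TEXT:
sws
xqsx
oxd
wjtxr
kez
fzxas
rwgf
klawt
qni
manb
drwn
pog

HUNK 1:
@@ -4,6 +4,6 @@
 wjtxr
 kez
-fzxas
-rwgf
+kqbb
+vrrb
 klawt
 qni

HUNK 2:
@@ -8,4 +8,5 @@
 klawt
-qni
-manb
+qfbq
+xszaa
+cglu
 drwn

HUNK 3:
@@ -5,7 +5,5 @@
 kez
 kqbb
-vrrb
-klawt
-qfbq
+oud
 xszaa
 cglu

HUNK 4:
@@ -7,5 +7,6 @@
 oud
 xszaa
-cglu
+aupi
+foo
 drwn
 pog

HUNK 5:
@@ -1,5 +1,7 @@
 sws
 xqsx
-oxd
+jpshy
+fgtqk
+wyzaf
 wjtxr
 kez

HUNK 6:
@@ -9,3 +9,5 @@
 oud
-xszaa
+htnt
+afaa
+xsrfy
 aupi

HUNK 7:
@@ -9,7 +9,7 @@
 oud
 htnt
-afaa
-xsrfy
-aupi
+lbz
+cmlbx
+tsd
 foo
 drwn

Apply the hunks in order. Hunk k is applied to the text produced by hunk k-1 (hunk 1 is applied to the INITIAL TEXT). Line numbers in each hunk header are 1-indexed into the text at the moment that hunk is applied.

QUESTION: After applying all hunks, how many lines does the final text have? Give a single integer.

Hunk 1: at line 4 remove [fzxas,rwgf] add [kqbb,vrrb] -> 12 lines: sws xqsx oxd wjtxr kez kqbb vrrb klawt qni manb drwn pog
Hunk 2: at line 8 remove [qni,manb] add [qfbq,xszaa,cglu] -> 13 lines: sws xqsx oxd wjtxr kez kqbb vrrb klawt qfbq xszaa cglu drwn pog
Hunk 3: at line 5 remove [vrrb,klawt,qfbq] add [oud] -> 11 lines: sws xqsx oxd wjtxr kez kqbb oud xszaa cglu drwn pog
Hunk 4: at line 7 remove [cglu] add [aupi,foo] -> 12 lines: sws xqsx oxd wjtxr kez kqbb oud xszaa aupi foo drwn pog
Hunk 5: at line 1 remove [oxd] add [jpshy,fgtqk,wyzaf] -> 14 lines: sws xqsx jpshy fgtqk wyzaf wjtxr kez kqbb oud xszaa aupi foo drwn pog
Hunk 6: at line 9 remove [xszaa] add [htnt,afaa,xsrfy] -> 16 lines: sws xqsx jpshy fgtqk wyzaf wjtxr kez kqbb oud htnt afaa xsrfy aupi foo drwn pog
Hunk 7: at line 9 remove [afaa,xsrfy,aupi] add [lbz,cmlbx,tsd] -> 16 lines: sws xqsx jpshy fgtqk wyzaf wjtxr kez kqbb oud htnt lbz cmlbx tsd foo drwn pog
Final line count: 16

Answer: 16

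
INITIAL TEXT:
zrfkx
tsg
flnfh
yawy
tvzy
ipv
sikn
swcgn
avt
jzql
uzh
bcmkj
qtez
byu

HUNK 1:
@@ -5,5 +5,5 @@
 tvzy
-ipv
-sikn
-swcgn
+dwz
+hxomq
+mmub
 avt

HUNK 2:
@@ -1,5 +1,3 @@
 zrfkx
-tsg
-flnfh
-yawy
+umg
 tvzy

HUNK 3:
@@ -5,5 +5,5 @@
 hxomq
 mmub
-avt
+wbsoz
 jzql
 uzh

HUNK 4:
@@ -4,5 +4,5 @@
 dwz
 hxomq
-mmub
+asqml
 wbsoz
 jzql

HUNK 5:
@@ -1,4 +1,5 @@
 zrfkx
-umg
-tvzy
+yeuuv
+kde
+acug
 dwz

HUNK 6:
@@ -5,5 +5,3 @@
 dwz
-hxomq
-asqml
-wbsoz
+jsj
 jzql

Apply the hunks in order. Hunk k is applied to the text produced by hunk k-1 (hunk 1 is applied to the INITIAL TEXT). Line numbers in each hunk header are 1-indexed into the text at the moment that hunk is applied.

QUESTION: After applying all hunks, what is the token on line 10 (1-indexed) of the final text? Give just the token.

Answer: qtez

Derivation:
Hunk 1: at line 5 remove [ipv,sikn,swcgn] add [dwz,hxomq,mmub] -> 14 lines: zrfkx tsg flnfh yawy tvzy dwz hxomq mmub avt jzql uzh bcmkj qtez byu
Hunk 2: at line 1 remove [tsg,flnfh,yawy] add [umg] -> 12 lines: zrfkx umg tvzy dwz hxomq mmub avt jzql uzh bcmkj qtez byu
Hunk 3: at line 5 remove [avt] add [wbsoz] -> 12 lines: zrfkx umg tvzy dwz hxomq mmub wbsoz jzql uzh bcmkj qtez byu
Hunk 4: at line 4 remove [mmub] add [asqml] -> 12 lines: zrfkx umg tvzy dwz hxomq asqml wbsoz jzql uzh bcmkj qtez byu
Hunk 5: at line 1 remove [umg,tvzy] add [yeuuv,kde,acug] -> 13 lines: zrfkx yeuuv kde acug dwz hxomq asqml wbsoz jzql uzh bcmkj qtez byu
Hunk 6: at line 5 remove [hxomq,asqml,wbsoz] add [jsj] -> 11 lines: zrfkx yeuuv kde acug dwz jsj jzql uzh bcmkj qtez byu
Final line 10: qtez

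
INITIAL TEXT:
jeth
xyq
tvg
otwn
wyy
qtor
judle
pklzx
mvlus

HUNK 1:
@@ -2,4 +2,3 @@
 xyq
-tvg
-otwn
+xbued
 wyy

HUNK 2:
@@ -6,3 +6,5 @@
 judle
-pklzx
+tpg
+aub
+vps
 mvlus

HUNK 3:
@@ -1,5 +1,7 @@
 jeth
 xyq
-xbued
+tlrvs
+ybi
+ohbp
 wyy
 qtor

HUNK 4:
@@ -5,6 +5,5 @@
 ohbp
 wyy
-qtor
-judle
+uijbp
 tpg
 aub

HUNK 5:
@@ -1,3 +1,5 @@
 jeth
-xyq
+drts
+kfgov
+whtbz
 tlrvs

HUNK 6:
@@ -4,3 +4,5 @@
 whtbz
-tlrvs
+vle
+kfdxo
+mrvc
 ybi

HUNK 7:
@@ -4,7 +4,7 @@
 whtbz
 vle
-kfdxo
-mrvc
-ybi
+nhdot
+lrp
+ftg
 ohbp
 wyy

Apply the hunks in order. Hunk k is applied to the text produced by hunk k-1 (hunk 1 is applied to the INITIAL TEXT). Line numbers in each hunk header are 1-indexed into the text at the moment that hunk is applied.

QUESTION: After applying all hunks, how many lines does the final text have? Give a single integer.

Hunk 1: at line 2 remove [tvg,otwn] add [xbued] -> 8 lines: jeth xyq xbued wyy qtor judle pklzx mvlus
Hunk 2: at line 6 remove [pklzx] add [tpg,aub,vps] -> 10 lines: jeth xyq xbued wyy qtor judle tpg aub vps mvlus
Hunk 3: at line 1 remove [xbued] add [tlrvs,ybi,ohbp] -> 12 lines: jeth xyq tlrvs ybi ohbp wyy qtor judle tpg aub vps mvlus
Hunk 4: at line 5 remove [qtor,judle] add [uijbp] -> 11 lines: jeth xyq tlrvs ybi ohbp wyy uijbp tpg aub vps mvlus
Hunk 5: at line 1 remove [xyq] add [drts,kfgov,whtbz] -> 13 lines: jeth drts kfgov whtbz tlrvs ybi ohbp wyy uijbp tpg aub vps mvlus
Hunk 6: at line 4 remove [tlrvs] add [vle,kfdxo,mrvc] -> 15 lines: jeth drts kfgov whtbz vle kfdxo mrvc ybi ohbp wyy uijbp tpg aub vps mvlus
Hunk 7: at line 4 remove [kfdxo,mrvc,ybi] add [nhdot,lrp,ftg] -> 15 lines: jeth drts kfgov whtbz vle nhdot lrp ftg ohbp wyy uijbp tpg aub vps mvlus
Final line count: 15

Answer: 15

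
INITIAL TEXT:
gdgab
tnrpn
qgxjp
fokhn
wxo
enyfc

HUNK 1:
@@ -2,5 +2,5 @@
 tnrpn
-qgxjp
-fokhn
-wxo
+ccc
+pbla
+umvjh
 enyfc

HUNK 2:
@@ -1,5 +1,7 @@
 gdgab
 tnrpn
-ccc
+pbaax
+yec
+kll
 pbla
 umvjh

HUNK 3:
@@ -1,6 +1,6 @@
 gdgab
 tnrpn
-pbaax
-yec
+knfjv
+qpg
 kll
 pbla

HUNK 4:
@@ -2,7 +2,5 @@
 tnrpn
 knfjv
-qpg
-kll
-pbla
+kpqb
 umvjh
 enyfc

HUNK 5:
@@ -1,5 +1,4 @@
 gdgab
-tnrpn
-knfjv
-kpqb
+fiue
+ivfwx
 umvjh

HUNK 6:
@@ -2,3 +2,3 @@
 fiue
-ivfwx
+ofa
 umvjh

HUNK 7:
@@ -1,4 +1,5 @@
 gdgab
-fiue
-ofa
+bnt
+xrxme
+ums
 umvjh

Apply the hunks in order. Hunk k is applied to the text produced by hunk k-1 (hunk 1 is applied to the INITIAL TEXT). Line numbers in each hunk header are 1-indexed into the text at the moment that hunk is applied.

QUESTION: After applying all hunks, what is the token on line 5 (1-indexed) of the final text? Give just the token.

Answer: umvjh

Derivation:
Hunk 1: at line 2 remove [qgxjp,fokhn,wxo] add [ccc,pbla,umvjh] -> 6 lines: gdgab tnrpn ccc pbla umvjh enyfc
Hunk 2: at line 1 remove [ccc] add [pbaax,yec,kll] -> 8 lines: gdgab tnrpn pbaax yec kll pbla umvjh enyfc
Hunk 3: at line 1 remove [pbaax,yec] add [knfjv,qpg] -> 8 lines: gdgab tnrpn knfjv qpg kll pbla umvjh enyfc
Hunk 4: at line 2 remove [qpg,kll,pbla] add [kpqb] -> 6 lines: gdgab tnrpn knfjv kpqb umvjh enyfc
Hunk 5: at line 1 remove [tnrpn,knfjv,kpqb] add [fiue,ivfwx] -> 5 lines: gdgab fiue ivfwx umvjh enyfc
Hunk 6: at line 2 remove [ivfwx] add [ofa] -> 5 lines: gdgab fiue ofa umvjh enyfc
Hunk 7: at line 1 remove [fiue,ofa] add [bnt,xrxme,ums] -> 6 lines: gdgab bnt xrxme ums umvjh enyfc
Final line 5: umvjh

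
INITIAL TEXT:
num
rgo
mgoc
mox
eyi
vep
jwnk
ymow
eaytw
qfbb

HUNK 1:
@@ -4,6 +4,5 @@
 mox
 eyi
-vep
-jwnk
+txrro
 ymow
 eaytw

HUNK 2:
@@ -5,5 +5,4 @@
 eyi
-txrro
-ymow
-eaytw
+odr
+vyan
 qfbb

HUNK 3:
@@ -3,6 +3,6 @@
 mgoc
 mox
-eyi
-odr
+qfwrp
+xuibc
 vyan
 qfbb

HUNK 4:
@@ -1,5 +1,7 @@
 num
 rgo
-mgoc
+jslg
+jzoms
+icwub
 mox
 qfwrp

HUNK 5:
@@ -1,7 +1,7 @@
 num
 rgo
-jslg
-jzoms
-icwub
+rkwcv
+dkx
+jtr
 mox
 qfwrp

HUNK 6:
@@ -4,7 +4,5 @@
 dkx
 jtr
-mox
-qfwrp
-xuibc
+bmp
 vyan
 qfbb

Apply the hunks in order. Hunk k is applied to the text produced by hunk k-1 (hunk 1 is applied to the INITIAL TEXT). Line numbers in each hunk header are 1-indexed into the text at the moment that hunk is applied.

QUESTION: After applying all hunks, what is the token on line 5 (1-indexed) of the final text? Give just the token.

Answer: jtr

Derivation:
Hunk 1: at line 4 remove [vep,jwnk] add [txrro] -> 9 lines: num rgo mgoc mox eyi txrro ymow eaytw qfbb
Hunk 2: at line 5 remove [txrro,ymow,eaytw] add [odr,vyan] -> 8 lines: num rgo mgoc mox eyi odr vyan qfbb
Hunk 3: at line 3 remove [eyi,odr] add [qfwrp,xuibc] -> 8 lines: num rgo mgoc mox qfwrp xuibc vyan qfbb
Hunk 4: at line 1 remove [mgoc] add [jslg,jzoms,icwub] -> 10 lines: num rgo jslg jzoms icwub mox qfwrp xuibc vyan qfbb
Hunk 5: at line 1 remove [jslg,jzoms,icwub] add [rkwcv,dkx,jtr] -> 10 lines: num rgo rkwcv dkx jtr mox qfwrp xuibc vyan qfbb
Hunk 6: at line 4 remove [mox,qfwrp,xuibc] add [bmp] -> 8 lines: num rgo rkwcv dkx jtr bmp vyan qfbb
Final line 5: jtr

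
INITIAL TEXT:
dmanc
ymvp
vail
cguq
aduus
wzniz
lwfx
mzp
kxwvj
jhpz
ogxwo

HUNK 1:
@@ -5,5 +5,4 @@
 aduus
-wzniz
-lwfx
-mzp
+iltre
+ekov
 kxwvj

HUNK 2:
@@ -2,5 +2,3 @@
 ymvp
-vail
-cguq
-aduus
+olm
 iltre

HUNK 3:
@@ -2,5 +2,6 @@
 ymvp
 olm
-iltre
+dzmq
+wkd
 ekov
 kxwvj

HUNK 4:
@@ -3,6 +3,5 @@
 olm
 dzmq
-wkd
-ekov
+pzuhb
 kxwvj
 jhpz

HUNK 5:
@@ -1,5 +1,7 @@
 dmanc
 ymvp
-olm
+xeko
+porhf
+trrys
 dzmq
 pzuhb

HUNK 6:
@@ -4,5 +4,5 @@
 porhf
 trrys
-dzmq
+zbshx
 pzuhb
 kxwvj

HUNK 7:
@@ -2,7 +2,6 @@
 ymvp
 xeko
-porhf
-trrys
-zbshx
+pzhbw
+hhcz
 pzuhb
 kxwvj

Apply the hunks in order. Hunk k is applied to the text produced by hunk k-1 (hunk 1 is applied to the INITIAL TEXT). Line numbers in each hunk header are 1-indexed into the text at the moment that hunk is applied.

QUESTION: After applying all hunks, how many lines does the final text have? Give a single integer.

Answer: 9

Derivation:
Hunk 1: at line 5 remove [wzniz,lwfx,mzp] add [iltre,ekov] -> 10 lines: dmanc ymvp vail cguq aduus iltre ekov kxwvj jhpz ogxwo
Hunk 2: at line 2 remove [vail,cguq,aduus] add [olm] -> 8 lines: dmanc ymvp olm iltre ekov kxwvj jhpz ogxwo
Hunk 3: at line 2 remove [iltre] add [dzmq,wkd] -> 9 lines: dmanc ymvp olm dzmq wkd ekov kxwvj jhpz ogxwo
Hunk 4: at line 3 remove [wkd,ekov] add [pzuhb] -> 8 lines: dmanc ymvp olm dzmq pzuhb kxwvj jhpz ogxwo
Hunk 5: at line 1 remove [olm] add [xeko,porhf,trrys] -> 10 lines: dmanc ymvp xeko porhf trrys dzmq pzuhb kxwvj jhpz ogxwo
Hunk 6: at line 4 remove [dzmq] add [zbshx] -> 10 lines: dmanc ymvp xeko porhf trrys zbshx pzuhb kxwvj jhpz ogxwo
Hunk 7: at line 2 remove [porhf,trrys,zbshx] add [pzhbw,hhcz] -> 9 lines: dmanc ymvp xeko pzhbw hhcz pzuhb kxwvj jhpz ogxwo
Final line count: 9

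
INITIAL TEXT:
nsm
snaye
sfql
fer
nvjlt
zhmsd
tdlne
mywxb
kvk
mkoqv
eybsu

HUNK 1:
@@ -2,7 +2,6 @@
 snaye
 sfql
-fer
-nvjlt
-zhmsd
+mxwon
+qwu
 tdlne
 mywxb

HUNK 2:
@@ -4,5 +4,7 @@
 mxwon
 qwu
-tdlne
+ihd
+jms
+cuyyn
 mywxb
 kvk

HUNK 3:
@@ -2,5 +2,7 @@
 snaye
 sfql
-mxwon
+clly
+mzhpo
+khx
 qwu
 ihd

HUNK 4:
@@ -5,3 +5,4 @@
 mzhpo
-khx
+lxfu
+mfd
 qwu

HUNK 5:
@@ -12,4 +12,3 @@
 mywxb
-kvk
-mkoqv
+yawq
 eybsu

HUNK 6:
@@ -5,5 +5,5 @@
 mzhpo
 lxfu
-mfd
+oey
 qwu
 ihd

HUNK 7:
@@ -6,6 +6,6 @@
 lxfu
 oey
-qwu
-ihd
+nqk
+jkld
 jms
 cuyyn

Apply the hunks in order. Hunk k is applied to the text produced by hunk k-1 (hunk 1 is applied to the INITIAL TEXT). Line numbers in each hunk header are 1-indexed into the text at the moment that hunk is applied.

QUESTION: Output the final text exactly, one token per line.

Hunk 1: at line 2 remove [fer,nvjlt,zhmsd] add [mxwon,qwu] -> 10 lines: nsm snaye sfql mxwon qwu tdlne mywxb kvk mkoqv eybsu
Hunk 2: at line 4 remove [tdlne] add [ihd,jms,cuyyn] -> 12 lines: nsm snaye sfql mxwon qwu ihd jms cuyyn mywxb kvk mkoqv eybsu
Hunk 3: at line 2 remove [mxwon] add [clly,mzhpo,khx] -> 14 lines: nsm snaye sfql clly mzhpo khx qwu ihd jms cuyyn mywxb kvk mkoqv eybsu
Hunk 4: at line 5 remove [khx] add [lxfu,mfd] -> 15 lines: nsm snaye sfql clly mzhpo lxfu mfd qwu ihd jms cuyyn mywxb kvk mkoqv eybsu
Hunk 5: at line 12 remove [kvk,mkoqv] add [yawq] -> 14 lines: nsm snaye sfql clly mzhpo lxfu mfd qwu ihd jms cuyyn mywxb yawq eybsu
Hunk 6: at line 5 remove [mfd] add [oey] -> 14 lines: nsm snaye sfql clly mzhpo lxfu oey qwu ihd jms cuyyn mywxb yawq eybsu
Hunk 7: at line 6 remove [qwu,ihd] add [nqk,jkld] -> 14 lines: nsm snaye sfql clly mzhpo lxfu oey nqk jkld jms cuyyn mywxb yawq eybsu

Answer: nsm
snaye
sfql
clly
mzhpo
lxfu
oey
nqk
jkld
jms
cuyyn
mywxb
yawq
eybsu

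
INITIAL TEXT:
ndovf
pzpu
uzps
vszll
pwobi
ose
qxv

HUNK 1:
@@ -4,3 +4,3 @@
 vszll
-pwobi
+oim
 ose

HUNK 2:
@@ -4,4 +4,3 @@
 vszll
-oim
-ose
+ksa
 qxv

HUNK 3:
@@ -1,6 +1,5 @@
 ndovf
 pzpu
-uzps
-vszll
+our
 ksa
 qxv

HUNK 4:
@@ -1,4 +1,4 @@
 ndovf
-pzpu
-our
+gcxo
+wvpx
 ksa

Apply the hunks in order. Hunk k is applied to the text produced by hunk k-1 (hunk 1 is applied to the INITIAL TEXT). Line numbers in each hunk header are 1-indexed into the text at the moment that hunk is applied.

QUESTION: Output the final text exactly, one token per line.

Answer: ndovf
gcxo
wvpx
ksa
qxv

Derivation:
Hunk 1: at line 4 remove [pwobi] add [oim] -> 7 lines: ndovf pzpu uzps vszll oim ose qxv
Hunk 2: at line 4 remove [oim,ose] add [ksa] -> 6 lines: ndovf pzpu uzps vszll ksa qxv
Hunk 3: at line 1 remove [uzps,vszll] add [our] -> 5 lines: ndovf pzpu our ksa qxv
Hunk 4: at line 1 remove [pzpu,our] add [gcxo,wvpx] -> 5 lines: ndovf gcxo wvpx ksa qxv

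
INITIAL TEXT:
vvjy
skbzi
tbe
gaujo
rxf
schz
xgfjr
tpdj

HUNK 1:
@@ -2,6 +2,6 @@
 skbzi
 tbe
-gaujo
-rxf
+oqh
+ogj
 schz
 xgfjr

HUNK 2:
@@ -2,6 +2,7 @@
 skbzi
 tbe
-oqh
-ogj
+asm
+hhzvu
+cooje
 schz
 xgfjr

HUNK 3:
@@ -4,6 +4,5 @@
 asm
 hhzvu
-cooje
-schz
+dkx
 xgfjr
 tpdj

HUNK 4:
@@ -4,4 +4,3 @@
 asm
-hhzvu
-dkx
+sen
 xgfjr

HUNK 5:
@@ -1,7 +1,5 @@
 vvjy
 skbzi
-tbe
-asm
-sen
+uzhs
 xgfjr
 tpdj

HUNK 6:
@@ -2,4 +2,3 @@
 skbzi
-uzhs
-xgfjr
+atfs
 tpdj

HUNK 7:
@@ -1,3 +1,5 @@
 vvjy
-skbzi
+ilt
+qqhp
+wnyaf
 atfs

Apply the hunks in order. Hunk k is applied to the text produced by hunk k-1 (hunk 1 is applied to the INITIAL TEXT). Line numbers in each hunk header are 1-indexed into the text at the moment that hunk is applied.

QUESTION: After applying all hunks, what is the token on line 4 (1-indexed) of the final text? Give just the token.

Hunk 1: at line 2 remove [gaujo,rxf] add [oqh,ogj] -> 8 lines: vvjy skbzi tbe oqh ogj schz xgfjr tpdj
Hunk 2: at line 2 remove [oqh,ogj] add [asm,hhzvu,cooje] -> 9 lines: vvjy skbzi tbe asm hhzvu cooje schz xgfjr tpdj
Hunk 3: at line 4 remove [cooje,schz] add [dkx] -> 8 lines: vvjy skbzi tbe asm hhzvu dkx xgfjr tpdj
Hunk 4: at line 4 remove [hhzvu,dkx] add [sen] -> 7 lines: vvjy skbzi tbe asm sen xgfjr tpdj
Hunk 5: at line 1 remove [tbe,asm,sen] add [uzhs] -> 5 lines: vvjy skbzi uzhs xgfjr tpdj
Hunk 6: at line 2 remove [uzhs,xgfjr] add [atfs] -> 4 lines: vvjy skbzi atfs tpdj
Hunk 7: at line 1 remove [skbzi] add [ilt,qqhp,wnyaf] -> 6 lines: vvjy ilt qqhp wnyaf atfs tpdj
Final line 4: wnyaf

Answer: wnyaf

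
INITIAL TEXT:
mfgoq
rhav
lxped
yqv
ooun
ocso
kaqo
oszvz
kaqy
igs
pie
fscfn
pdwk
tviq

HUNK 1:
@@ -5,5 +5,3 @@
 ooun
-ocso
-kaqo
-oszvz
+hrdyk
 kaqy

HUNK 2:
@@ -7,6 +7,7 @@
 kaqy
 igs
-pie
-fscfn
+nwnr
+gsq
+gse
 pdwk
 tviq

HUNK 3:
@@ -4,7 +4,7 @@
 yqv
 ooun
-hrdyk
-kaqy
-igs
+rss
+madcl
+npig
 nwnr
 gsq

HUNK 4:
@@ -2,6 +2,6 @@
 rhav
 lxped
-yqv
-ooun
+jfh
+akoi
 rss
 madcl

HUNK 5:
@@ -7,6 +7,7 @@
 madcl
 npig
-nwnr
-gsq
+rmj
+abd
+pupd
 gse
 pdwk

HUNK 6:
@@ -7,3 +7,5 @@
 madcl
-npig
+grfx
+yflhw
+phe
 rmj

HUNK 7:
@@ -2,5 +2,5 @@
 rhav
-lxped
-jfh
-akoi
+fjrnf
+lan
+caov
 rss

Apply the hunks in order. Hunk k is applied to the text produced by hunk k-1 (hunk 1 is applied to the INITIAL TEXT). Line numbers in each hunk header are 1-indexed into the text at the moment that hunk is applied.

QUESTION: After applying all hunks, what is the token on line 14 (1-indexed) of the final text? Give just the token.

Answer: gse

Derivation:
Hunk 1: at line 5 remove [ocso,kaqo,oszvz] add [hrdyk] -> 12 lines: mfgoq rhav lxped yqv ooun hrdyk kaqy igs pie fscfn pdwk tviq
Hunk 2: at line 7 remove [pie,fscfn] add [nwnr,gsq,gse] -> 13 lines: mfgoq rhav lxped yqv ooun hrdyk kaqy igs nwnr gsq gse pdwk tviq
Hunk 3: at line 4 remove [hrdyk,kaqy,igs] add [rss,madcl,npig] -> 13 lines: mfgoq rhav lxped yqv ooun rss madcl npig nwnr gsq gse pdwk tviq
Hunk 4: at line 2 remove [yqv,ooun] add [jfh,akoi] -> 13 lines: mfgoq rhav lxped jfh akoi rss madcl npig nwnr gsq gse pdwk tviq
Hunk 5: at line 7 remove [nwnr,gsq] add [rmj,abd,pupd] -> 14 lines: mfgoq rhav lxped jfh akoi rss madcl npig rmj abd pupd gse pdwk tviq
Hunk 6: at line 7 remove [npig] add [grfx,yflhw,phe] -> 16 lines: mfgoq rhav lxped jfh akoi rss madcl grfx yflhw phe rmj abd pupd gse pdwk tviq
Hunk 7: at line 2 remove [lxped,jfh,akoi] add [fjrnf,lan,caov] -> 16 lines: mfgoq rhav fjrnf lan caov rss madcl grfx yflhw phe rmj abd pupd gse pdwk tviq
Final line 14: gse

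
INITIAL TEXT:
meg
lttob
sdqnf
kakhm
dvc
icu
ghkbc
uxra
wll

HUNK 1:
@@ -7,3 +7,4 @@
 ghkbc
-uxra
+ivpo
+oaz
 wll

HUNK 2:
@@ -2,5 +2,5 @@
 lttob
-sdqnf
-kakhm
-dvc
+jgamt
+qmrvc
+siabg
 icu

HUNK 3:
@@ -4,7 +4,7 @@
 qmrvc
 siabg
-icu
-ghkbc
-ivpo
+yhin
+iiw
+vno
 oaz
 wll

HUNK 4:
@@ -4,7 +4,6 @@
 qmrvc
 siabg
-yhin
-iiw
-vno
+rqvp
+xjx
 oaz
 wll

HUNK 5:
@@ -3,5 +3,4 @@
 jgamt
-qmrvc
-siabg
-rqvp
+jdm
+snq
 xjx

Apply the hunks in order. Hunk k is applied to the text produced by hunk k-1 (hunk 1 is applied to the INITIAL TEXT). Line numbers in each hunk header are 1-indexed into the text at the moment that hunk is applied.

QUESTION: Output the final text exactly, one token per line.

Answer: meg
lttob
jgamt
jdm
snq
xjx
oaz
wll

Derivation:
Hunk 1: at line 7 remove [uxra] add [ivpo,oaz] -> 10 lines: meg lttob sdqnf kakhm dvc icu ghkbc ivpo oaz wll
Hunk 2: at line 2 remove [sdqnf,kakhm,dvc] add [jgamt,qmrvc,siabg] -> 10 lines: meg lttob jgamt qmrvc siabg icu ghkbc ivpo oaz wll
Hunk 3: at line 4 remove [icu,ghkbc,ivpo] add [yhin,iiw,vno] -> 10 lines: meg lttob jgamt qmrvc siabg yhin iiw vno oaz wll
Hunk 4: at line 4 remove [yhin,iiw,vno] add [rqvp,xjx] -> 9 lines: meg lttob jgamt qmrvc siabg rqvp xjx oaz wll
Hunk 5: at line 3 remove [qmrvc,siabg,rqvp] add [jdm,snq] -> 8 lines: meg lttob jgamt jdm snq xjx oaz wll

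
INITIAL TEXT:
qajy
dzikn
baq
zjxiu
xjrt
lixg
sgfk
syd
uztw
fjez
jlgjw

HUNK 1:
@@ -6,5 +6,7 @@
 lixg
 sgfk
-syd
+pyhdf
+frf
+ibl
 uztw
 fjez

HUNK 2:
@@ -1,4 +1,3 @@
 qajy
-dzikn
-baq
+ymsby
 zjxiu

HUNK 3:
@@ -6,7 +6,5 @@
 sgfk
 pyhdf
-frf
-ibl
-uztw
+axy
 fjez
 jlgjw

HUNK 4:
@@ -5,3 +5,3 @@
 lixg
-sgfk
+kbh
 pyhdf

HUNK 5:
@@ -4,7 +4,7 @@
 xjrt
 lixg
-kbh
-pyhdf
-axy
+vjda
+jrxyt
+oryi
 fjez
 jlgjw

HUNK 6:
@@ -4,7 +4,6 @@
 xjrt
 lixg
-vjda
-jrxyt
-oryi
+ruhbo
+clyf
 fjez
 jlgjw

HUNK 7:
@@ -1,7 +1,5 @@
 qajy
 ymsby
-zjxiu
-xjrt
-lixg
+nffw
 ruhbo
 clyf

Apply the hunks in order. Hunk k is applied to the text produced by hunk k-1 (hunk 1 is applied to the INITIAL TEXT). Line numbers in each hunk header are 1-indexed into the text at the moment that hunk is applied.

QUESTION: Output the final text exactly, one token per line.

Answer: qajy
ymsby
nffw
ruhbo
clyf
fjez
jlgjw

Derivation:
Hunk 1: at line 6 remove [syd] add [pyhdf,frf,ibl] -> 13 lines: qajy dzikn baq zjxiu xjrt lixg sgfk pyhdf frf ibl uztw fjez jlgjw
Hunk 2: at line 1 remove [dzikn,baq] add [ymsby] -> 12 lines: qajy ymsby zjxiu xjrt lixg sgfk pyhdf frf ibl uztw fjez jlgjw
Hunk 3: at line 6 remove [frf,ibl,uztw] add [axy] -> 10 lines: qajy ymsby zjxiu xjrt lixg sgfk pyhdf axy fjez jlgjw
Hunk 4: at line 5 remove [sgfk] add [kbh] -> 10 lines: qajy ymsby zjxiu xjrt lixg kbh pyhdf axy fjez jlgjw
Hunk 5: at line 4 remove [kbh,pyhdf,axy] add [vjda,jrxyt,oryi] -> 10 lines: qajy ymsby zjxiu xjrt lixg vjda jrxyt oryi fjez jlgjw
Hunk 6: at line 4 remove [vjda,jrxyt,oryi] add [ruhbo,clyf] -> 9 lines: qajy ymsby zjxiu xjrt lixg ruhbo clyf fjez jlgjw
Hunk 7: at line 1 remove [zjxiu,xjrt,lixg] add [nffw] -> 7 lines: qajy ymsby nffw ruhbo clyf fjez jlgjw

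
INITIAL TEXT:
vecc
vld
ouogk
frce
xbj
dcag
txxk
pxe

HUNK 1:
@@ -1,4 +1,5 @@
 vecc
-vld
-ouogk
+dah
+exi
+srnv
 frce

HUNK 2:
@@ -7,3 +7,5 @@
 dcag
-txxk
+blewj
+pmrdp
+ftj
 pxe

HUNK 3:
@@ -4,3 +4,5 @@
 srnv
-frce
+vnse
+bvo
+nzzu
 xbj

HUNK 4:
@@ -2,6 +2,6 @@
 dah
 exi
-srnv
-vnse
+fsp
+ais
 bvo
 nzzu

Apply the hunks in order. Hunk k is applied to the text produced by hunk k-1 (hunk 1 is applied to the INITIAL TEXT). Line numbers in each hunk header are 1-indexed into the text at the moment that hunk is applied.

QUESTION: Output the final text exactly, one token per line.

Answer: vecc
dah
exi
fsp
ais
bvo
nzzu
xbj
dcag
blewj
pmrdp
ftj
pxe

Derivation:
Hunk 1: at line 1 remove [vld,ouogk] add [dah,exi,srnv] -> 9 lines: vecc dah exi srnv frce xbj dcag txxk pxe
Hunk 2: at line 7 remove [txxk] add [blewj,pmrdp,ftj] -> 11 lines: vecc dah exi srnv frce xbj dcag blewj pmrdp ftj pxe
Hunk 3: at line 4 remove [frce] add [vnse,bvo,nzzu] -> 13 lines: vecc dah exi srnv vnse bvo nzzu xbj dcag blewj pmrdp ftj pxe
Hunk 4: at line 2 remove [srnv,vnse] add [fsp,ais] -> 13 lines: vecc dah exi fsp ais bvo nzzu xbj dcag blewj pmrdp ftj pxe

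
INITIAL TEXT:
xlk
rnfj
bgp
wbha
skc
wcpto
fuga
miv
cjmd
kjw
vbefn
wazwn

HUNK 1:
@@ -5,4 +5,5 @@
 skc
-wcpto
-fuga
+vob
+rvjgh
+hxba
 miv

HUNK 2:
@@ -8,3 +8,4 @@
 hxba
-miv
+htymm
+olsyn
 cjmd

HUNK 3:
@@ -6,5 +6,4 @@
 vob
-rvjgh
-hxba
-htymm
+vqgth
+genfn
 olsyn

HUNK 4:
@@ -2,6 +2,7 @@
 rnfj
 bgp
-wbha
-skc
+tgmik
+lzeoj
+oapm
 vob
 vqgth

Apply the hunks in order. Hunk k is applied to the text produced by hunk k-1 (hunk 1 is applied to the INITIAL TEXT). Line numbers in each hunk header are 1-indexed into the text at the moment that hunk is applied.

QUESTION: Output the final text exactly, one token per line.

Hunk 1: at line 5 remove [wcpto,fuga] add [vob,rvjgh,hxba] -> 13 lines: xlk rnfj bgp wbha skc vob rvjgh hxba miv cjmd kjw vbefn wazwn
Hunk 2: at line 8 remove [miv] add [htymm,olsyn] -> 14 lines: xlk rnfj bgp wbha skc vob rvjgh hxba htymm olsyn cjmd kjw vbefn wazwn
Hunk 3: at line 6 remove [rvjgh,hxba,htymm] add [vqgth,genfn] -> 13 lines: xlk rnfj bgp wbha skc vob vqgth genfn olsyn cjmd kjw vbefn wazwn
Hunk 4: at line 2 remove [wbha,skc] add [tgmik,lzeoj,oapm] -> 14 lines: xlk rnfj bgp tgmik lzeoj oapm vob vqgth genfn olsyn cjmd kjw vbefn wazwn

Answer: xlk
rnfj
bgp
tgmik
lzeoj
oapm
vob
vqgth
genfn
olsyn
cjmd
kjw
vbefn
wazwn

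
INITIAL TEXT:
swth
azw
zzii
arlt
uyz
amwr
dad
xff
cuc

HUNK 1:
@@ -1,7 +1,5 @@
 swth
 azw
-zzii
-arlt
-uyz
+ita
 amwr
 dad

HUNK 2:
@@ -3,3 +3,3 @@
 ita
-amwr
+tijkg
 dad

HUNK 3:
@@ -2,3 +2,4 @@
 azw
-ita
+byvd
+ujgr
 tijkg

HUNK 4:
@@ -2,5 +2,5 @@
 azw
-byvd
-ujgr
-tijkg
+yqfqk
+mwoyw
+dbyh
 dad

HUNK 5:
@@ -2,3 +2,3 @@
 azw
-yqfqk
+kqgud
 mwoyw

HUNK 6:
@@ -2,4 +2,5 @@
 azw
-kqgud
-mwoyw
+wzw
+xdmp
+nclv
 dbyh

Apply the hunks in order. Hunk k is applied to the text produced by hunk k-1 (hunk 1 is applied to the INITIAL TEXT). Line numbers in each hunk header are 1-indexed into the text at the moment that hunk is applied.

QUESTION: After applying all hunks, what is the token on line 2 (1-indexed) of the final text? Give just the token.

Answer: azw

Derivation:
Hunk 1: at line 1 remove [zzii,arlt,uyz] add [ita] -> 7 lines: swth azw ita amwr dad xff cuc
Hunk 2: at line 3 remove [amwr] add [tijkg] -> 7 lines: swth azw ita tijkg dad xff cuc
Hunk 3: at line 2 remove [ita] add [byvd,ujgr] -> 8 lines: swth azw byvd ujgr tijkg dad xff cuc
Hunk 4: at line 2 remove [byvd,ujgr,tijkg] add [yqfqk,mwoyw,dbyh] -> 8 lines: swth azw yqfqk mwoyw dbyh dad xff cuc
Hunk 5: at line 2 remove [yqfqk] add [kqgud] -> 8 lines: swth azw kqgud mwoyw dbyh dad xff cuc
Hunk 6: at line 2 remove [kqgud,mwoyw] add [wzw,xdmp,nclv] -> 9 lines: swth azw wzw xdmp nclv dbyh dad xff cuc
Final line 2: azw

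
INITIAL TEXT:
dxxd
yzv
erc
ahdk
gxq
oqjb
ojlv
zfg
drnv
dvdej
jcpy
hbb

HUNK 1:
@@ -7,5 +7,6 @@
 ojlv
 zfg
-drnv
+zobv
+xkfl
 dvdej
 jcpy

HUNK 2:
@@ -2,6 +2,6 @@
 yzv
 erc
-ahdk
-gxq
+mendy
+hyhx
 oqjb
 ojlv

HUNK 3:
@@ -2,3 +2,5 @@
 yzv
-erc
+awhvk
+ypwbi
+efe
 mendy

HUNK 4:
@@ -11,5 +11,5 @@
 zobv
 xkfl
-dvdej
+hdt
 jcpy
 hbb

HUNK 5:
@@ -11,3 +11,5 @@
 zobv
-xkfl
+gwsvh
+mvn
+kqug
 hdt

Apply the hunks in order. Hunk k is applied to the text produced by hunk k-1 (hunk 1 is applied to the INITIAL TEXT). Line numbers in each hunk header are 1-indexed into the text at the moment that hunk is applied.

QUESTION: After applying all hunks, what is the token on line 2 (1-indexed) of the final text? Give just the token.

Hunk 1: at line 7 remove [drnv] add [zobv,xkfl] -> 13 lines: dxxd yzv erc ahdk gxq oqjb ojlv zfg zobv xkfl dvdej jcpy hbb
Hunk 2: at line 2 remove [ahdk,gxq] add [mendy,hyhx] -> 13 lines: dxxd yzv erc mendy hyhx oqjb ojlv zfg zobv xkfl dvdej jcpy hbb
Hunk 3: at line 2 remove [erc] add [awhvk,ypwbi,efe] -> 15 lines: dxxd yzv awhvk ypwbi efe mendy hyhx oqjb ojlv zfg zobv xkfl dvdej jcpy hbb
Hunk 4: at line 11 remove [dvdej] add [hdt] -> 15 lines: dxxd yzv awhvk ypwbi efe mendy hyhx oqjb ojlv zfg zobv xkfl hdt jcpy hbb
Hunk 5: at line 11 remove [xkfl] add [gwsvh,mvn,kqug] -> 17 lines: dxxd yzv awhvk ypwbi efe mendy hyhx oqjb ojlv zfg zobv gwsvh mvn kqug hdt jcpy hbb
Final line 2: yzv

Answer: yzv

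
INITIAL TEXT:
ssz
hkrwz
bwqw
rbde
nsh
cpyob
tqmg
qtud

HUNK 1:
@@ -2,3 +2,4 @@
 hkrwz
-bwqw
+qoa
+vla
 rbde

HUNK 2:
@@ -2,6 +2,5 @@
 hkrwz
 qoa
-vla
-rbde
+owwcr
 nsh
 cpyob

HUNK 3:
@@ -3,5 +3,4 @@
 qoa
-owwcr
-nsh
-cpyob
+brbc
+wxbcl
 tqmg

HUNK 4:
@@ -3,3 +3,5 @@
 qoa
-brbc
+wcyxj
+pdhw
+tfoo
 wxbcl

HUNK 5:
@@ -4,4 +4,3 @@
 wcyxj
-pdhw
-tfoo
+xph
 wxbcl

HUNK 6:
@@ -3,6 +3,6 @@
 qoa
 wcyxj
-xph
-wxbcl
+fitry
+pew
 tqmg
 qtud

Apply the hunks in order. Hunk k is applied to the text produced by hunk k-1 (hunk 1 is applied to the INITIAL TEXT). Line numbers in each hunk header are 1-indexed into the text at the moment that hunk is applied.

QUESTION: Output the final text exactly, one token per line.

Hunk 1: at line 2 remove [bwqw] add [qoa,vla] -> 9 lines: ssz hkrwz qoa vla rbde nsh cpyob tqmg qtud
Hunk 2: at line 2 remove [vla,rbde] add [owwcr] -> 8 lines: ssz hkrwz qoa owwcr nsh cpyob tqmg qtud
Hunk 3: at line 3 remove [owwcr,nsh,cpyob] add [brbc,wxbcl] -> 7 lines: ssz hkrwz qoa brbc wxbcl tqmg qtud
Hunk 4: at line 3 remove [brbc] add [wcyxj,pdhw,tfoo] -> 9 lines: ssz hkrwz qoa wcyxj pdhw tfoo wxbcl tqmg qtud
Hunk 5: at line 4 remove [pdhw,tfoo] add [xph] -> 8 lines: ssz hkrwz qoa wcyxj xph wxbcl tqmg qtud
Hunk 6: at line 3 remove [xph,wxbcl] add [fitry,pew] -> 8 lines: ssz hkrwz qoa wcyxj fitry pew tqmg qtud

Answer: ssz
hkrwz
qoa
wcyxj
fitry
pew
tqmg
qtud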